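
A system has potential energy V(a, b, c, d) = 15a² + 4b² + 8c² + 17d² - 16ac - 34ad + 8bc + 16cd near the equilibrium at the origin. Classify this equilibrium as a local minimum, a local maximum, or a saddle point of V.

The Hessian at the origin is H = [[30, 0, -16, -34], [0, 8, 8, 0], [-16, 8, 16, 16], [-34, 0, 16, 34]].
Row-reducing H symmetrically gives the diagonal entries 30, 8, -8/15, 4.
Counting signs: 3 positive, 1 negative.
H is indefinite, so the origin is a saddle point.

saddle point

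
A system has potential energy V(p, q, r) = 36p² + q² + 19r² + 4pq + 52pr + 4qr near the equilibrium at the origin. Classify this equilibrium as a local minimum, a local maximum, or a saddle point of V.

The Hessian at the origin is H = [[72, 4, 52], [4, 2, 4], [52, 4, 38]].
Symmetric row and column elimination reduces H to a congruent diagonal form with pivots 72, 16/9, -1/4.
So there are 2 positive, 1 negative pivots.
H is indefinite, so the origin is a saddle point.

saddle point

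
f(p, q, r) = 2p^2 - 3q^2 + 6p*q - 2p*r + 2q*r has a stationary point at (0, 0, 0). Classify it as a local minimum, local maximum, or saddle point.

The Hessian at the origin is H = [[4, 6, -2], [6, -6, 2], [-2, 2, 0]].
Applying the same elementary operations to the rows and columns of H produces a congruent diagonal matrix with entries 4, -15, 2/3.
That gives 2 positive, 1 negative pivots.
H is indefinite, so the origin is a saddle point.

saddle point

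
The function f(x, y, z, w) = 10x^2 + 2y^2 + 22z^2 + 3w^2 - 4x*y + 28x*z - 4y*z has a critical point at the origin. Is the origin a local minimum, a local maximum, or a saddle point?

local minimum

The Hessian at the origin is H = [[20, -4, 28, 0], [-4, 4, -4, 0], [28, -4, 44, 0], [0, 0, 0, 6]].
Applying the same elementary operations to the rows and columns of H produces a congruent diagonal matrix with entries 20, 16/5, 4, 6.
So there are 4 positive pivots.
H is positive definite, so the origin is a strict local minimum.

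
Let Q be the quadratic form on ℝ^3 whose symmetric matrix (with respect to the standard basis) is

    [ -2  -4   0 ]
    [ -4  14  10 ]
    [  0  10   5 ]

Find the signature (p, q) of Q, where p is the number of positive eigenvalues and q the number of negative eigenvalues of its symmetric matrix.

(2, 1)

Congruent diagonalization of A (simultaneous row and column reduction) yields pivots -2, 22, 5/11.
So there are 2 positive, 1 negative pivots.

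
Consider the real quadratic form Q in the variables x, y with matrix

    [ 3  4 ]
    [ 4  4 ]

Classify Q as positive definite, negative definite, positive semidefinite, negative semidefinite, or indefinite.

An LDLᵀ factorisation of A has diagonal entries 3, -4/3.
So there are 1 positive, 1 negative pivots.
Hence Q is indefinite.

indefinite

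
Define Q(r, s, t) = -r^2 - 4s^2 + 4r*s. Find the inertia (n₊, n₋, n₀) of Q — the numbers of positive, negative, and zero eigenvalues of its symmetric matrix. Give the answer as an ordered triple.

The associated matrix is A = [[-1, 2, 0], [2, -4, 0], [0, 0, 0]].
Congruent diagonalization of A (simultaneous row and column reduction) yields pivots -1, 0, 0.
Counting signs: 1 negative, 2 zero.

(0, 1, 2)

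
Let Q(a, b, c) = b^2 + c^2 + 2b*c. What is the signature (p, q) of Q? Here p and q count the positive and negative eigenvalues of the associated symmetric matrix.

(1, 0)

Write A = [[0, 0, 0], [0, 1, 1], [0, 1, 1]].
Symmetric row and column elimination reduces A to a congruent diagonal form with pivots 0, 1, 0.
Counting signs: 1 positive, 2 zero.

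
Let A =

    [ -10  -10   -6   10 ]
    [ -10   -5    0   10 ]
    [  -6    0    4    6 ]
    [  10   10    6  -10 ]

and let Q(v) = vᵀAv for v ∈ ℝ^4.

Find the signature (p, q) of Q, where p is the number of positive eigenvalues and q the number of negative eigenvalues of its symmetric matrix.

(2, 1)

Applying the same elementary operations to the rows and columns of A produces a congruent diagonal matrix with entries -10, 5, 2/5, 0.
Counting signs: 2 positive, 1 negative, 1 zero.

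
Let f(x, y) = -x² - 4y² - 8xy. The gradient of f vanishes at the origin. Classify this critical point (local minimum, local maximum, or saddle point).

The Hessian at the origin is H = [[-2, -8], [-8, -8]].
det H = -2·-8 − (-8)² = -48 < 0, so H is indefinite.
Therefore the origin is a saddle point.

saddle point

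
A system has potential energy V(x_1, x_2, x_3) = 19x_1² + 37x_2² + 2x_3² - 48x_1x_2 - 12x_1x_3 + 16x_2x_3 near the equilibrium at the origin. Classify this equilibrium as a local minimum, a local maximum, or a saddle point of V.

local minimum

The Hessian at the origin is H = [[38, -48, -12], [-48, 74, 16], [-12, 16, 4]].
Row-reducing H symmetrically gives the diagonal entries 38, 254/19, 20/127.
That gives 3 positive pivots.
H is positive definite, so the origin is a strict local minimum.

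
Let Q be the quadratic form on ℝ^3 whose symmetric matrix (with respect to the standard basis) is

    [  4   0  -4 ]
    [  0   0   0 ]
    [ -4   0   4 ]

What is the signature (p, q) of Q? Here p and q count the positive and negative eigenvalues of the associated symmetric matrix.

Row-reducing A symmetrically gives the diagonal entries 4, 0, 0.
That gives 1 positive, 2 zero pivots.

(1, 0)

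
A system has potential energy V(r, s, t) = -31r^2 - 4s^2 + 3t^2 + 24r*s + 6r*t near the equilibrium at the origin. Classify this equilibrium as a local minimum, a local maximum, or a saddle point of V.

The Hessian at the origin is H = [[-62, 24, 6], [24, -8, 0], [6, 0, 6]].
Symmetric row and column elimination reduces H to a congruent diagonal form with pivots -62, 40/31, 12/5.
Counting signs: 2 positive, 1 negative.
H is indefinite, so the origin is a saddle point.

saddle point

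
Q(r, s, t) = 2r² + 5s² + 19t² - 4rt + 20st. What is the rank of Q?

3

Write A = [[2, 0, -2], [0, 5, 10], [-2, 10, 19]].
Congruent diagonalization of A (simultaneous row and column reduction) yields pivots 2, 5, -3.
Counting signs: 2 positive, 1 negative.
The rank is the number of nonzero pivots: 3.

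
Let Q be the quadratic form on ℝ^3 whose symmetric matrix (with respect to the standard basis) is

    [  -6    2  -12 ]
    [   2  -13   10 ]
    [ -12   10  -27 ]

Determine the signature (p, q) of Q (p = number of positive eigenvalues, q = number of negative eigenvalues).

(0, 3)

Symmetric row and column elimination reduces A to a congruent diagonal form with pivots -6, -37/3, -3/37.
That gives 3 negative pivots.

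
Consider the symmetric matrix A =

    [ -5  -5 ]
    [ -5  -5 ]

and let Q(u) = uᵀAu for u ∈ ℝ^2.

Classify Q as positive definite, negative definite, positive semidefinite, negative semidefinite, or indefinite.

negative semidefinite

Symmetric row and column elimination reduces A to a congruent diagonal form with pivots -5, 0.
Counting signs: 1 negative, 1 zero.
Hence Q is negative semidefinite.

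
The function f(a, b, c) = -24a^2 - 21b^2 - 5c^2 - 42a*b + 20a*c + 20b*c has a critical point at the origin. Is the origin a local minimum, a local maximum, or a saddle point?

The Hessian at the origin is H = [[-48, -42, 20], [-42, -42, 20], [20, 20, -10]].
Applying the same elementary operations to the rows and columns of H produces a congruent diagonal matrix with entries -48, -21/4, -10/21.
Counting signs: 3 negative.
H is negative definite, so the origin is a strict local maximum.

local maximum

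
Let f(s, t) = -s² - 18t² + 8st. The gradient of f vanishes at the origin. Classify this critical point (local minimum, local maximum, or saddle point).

local maximum

The Hessian at the origin is H = [[-2, 8], [8, -36]].
det H = -2·-36 − (8)² = 8 > 0 and H[1,1] = -2 < 0, so H is negative definite.
Therefore the origin is a local maximum.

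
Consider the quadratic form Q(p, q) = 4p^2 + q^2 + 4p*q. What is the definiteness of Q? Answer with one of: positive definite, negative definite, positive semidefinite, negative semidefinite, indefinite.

The symmetric matrix of Q is [[4, 2], [2, 1]].
For the 2×2 matrix [[4, 2], [2, 1]]: det = 4·1 − (2)² = 0, trace = 5.
det = 0 so one eigenvalue is zero; the form is semidefinite with the sign of the trace.

positive semidefinite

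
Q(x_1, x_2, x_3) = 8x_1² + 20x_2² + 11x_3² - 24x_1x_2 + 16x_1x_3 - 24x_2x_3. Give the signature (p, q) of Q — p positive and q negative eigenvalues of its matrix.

The symmetric matrix is A = [[8, -12, 8], [-12, 20, -12], [8, -12, 11]].
Applying the same elementary operations to the rows and columns of A produces a congruent diagonal matrix with entries 8, 2, 3.
So there are 3 positive pivots.

(3, 0)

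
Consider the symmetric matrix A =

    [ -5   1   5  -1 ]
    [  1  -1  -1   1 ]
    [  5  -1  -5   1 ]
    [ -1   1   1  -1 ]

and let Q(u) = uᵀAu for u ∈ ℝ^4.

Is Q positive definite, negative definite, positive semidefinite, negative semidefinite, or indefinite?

negative semidefinite

Applying the same elementary operations to the rows and columns of A produces a congruent diagonal matrix with entries -5, -4/5, 0, 0.
So there are 2 negative, 2 zero pivots.
Hence Q is negative semidefinite.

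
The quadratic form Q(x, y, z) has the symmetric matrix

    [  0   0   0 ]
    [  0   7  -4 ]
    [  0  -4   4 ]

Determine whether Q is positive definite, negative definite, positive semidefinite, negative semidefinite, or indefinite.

positive semidefinite

Congruent diagonalization of A (simultaneous row and column reduction) yields pivots 0, 7, 12/7.
Counting signs: 2 positive, 1 zero.
Hence Q is positive semidefinite.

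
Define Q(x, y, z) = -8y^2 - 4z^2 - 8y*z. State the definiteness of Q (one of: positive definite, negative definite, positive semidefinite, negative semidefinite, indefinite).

The associated matrix is A = [[0, 0, 0], [0, -8, -4], [0, -4, -4]].
Applying the same elementary operations to the rows and columns of A produces a congruent diagonal matrix with entries 0, -8, -2.
So there are 2 negative, 1 zero pivots.
Hence Q is negative semidefinite.

negative semidefinite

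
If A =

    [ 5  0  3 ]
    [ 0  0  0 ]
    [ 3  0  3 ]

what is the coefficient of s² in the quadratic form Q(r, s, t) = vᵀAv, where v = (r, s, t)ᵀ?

0

The coefficient of s² is the diagonal entry A[2,2] = 0.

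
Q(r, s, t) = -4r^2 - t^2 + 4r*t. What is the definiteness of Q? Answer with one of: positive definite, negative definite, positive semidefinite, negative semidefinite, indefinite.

negative semidefinite

The symmetric matrix is A = [[-4, 0, 2], [0, 0, 0], [2, 0, -1]].
Row-reducing A symmetrically gives the diagonal entries -4, 0, 0.
Counting signs: 1 negative, 2 zero.
Hence Q is negative semidefinite.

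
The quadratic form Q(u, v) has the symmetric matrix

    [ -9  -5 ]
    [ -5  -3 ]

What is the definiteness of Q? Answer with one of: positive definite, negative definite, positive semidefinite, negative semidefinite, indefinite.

Row-reducing A symmetrically gives the diagonal entries -9, -2/9.
Counting signs: 2 negative.
Hence Q is negative definite.

negative definite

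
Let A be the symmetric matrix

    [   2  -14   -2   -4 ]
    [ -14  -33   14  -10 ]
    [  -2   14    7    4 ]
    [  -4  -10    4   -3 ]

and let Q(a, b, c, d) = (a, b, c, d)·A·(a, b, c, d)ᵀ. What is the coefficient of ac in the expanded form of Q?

The coefficient of ac is A[1,3] + A[3,1] = 2·(-2) = -4.

-4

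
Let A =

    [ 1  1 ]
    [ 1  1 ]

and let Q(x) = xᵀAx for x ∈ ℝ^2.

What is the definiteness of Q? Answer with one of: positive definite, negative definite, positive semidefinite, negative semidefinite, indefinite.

positive semidefinite

Applying the same elementary operations to the rows and columns of A produces a congruent diagonal matrix with entries 1, 0.
Counting signs: 1 positive, 1 zero.
Hence Q is positive semidefinite.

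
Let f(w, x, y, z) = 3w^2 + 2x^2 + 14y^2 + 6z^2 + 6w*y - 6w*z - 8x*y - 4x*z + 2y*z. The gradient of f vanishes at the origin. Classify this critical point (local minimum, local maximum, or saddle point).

The Hessian at the origin is H = [[6, 0, 6, -6], [0, 4, -8, -4], [6, -8, 28, 2], [-6, -4, 2, 12]].
Congruent diagonalization of H (simultaneous row and column reduction) yields pivots 6, 4, 6, 2.
That gives 4 positive pivots.
H is positive definite, so the origin is a strict local minimum.

local minimum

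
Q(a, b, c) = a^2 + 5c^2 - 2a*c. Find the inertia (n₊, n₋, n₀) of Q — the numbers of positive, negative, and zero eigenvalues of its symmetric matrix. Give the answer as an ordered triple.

(2, 0, 1)

Write A = [[1, 0, -1], [0, 0, 0], [-1, 0, 5]].
Applying the same elementary operations to the rows and columns of A produces a congruent diagonal matrix with entries 1, 0, 4.
That gives 2 positive, 1 zero pivots.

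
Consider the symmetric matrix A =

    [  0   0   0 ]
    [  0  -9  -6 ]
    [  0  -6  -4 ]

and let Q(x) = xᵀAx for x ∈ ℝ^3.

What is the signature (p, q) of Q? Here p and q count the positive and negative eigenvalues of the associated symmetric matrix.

(0, 1)

Congruent diagonalization of A (simultaneous row and column reduction) yields pivots 0, -9, 0.
So there are 1 negative, 2 zero pivots.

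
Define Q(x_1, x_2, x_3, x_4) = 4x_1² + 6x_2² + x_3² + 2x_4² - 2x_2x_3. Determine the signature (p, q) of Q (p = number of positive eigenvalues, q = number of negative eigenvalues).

(4, 0)

The symmetric matrix is A = [[4, 0, 0, 0], [0, 6, -1, 0], [0, -1, 1, 0], [0, 0, 0, 2]].
An LDLᵀ factorisation of A has diagonal entries 4, 6, 5/6, 2.
That gives 4 positive pivots.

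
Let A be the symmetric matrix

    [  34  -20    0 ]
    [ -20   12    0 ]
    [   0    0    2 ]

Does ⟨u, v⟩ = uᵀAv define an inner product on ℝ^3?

An LDLᵀ factorisation of A has diagonal entries 34, 4/17, 2.
That gives 3 positive pivots.
Hence Q is positive definite.
⟨·,·⟩ is an inner product exactly when A is positive definite.

yes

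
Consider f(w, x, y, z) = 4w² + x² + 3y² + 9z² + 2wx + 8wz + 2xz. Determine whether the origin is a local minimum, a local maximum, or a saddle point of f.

local minimum

The Hessian at the origin is H = [[8, 2, 0, 8], [2, 2, 0, 2], [0, 0, 6, 0], [8, 2, 0, 18]].
Row-reducing H symmetrically gives the diagonal entries 8, 3/2, 6, 10.
Counting signs: 4 positive.
H is positive definite, so the origin is a strict local minimum.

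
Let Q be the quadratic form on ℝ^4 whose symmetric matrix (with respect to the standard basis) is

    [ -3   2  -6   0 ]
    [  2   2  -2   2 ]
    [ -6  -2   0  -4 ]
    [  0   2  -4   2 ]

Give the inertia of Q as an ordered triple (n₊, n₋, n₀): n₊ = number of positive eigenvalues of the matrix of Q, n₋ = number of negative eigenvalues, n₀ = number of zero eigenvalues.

Applying the same elementary operations to the rows and columns of A produces a congruent diagonal matrix with entries -3, 10/3, 6/5, 2/3.
Counting signs: 3 positive, 1 negative.

(3, 1, 0)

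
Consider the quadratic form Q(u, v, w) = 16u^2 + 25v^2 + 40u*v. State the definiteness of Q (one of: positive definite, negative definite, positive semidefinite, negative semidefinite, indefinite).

positive semidefinite

The associated matrix is A = [[16, 20, 0], [20, 25, 0], [0, 0, 0]].
Symmetric row and column elimination reduces A to a congruent diagonal form with pivots 16, 0, 0.
Counting signs: 1 positive, 2 zero.
Hence Q is positive semidefinite.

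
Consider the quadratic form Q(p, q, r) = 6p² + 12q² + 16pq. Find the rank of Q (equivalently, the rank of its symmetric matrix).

2

The symmetric matrix is A = [[6, 8, 0], [8, 12, 0], [0, 0, 0]].
Congruent diagonalization of A (simultaneous row and column reduction) yields pivots 6, 4/3, 0.
So there are 2 positive, 1 zero pivots.
The rank is the number of nonzero pivots: 2.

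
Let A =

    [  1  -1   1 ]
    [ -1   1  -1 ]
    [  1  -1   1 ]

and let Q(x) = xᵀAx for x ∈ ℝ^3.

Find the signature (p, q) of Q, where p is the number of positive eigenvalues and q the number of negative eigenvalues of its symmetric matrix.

(1, 0)

Row-reducing A symmetrically gives the diagonal entries 1, 0, 0.
Counting signs: 1 positive, 2 zero.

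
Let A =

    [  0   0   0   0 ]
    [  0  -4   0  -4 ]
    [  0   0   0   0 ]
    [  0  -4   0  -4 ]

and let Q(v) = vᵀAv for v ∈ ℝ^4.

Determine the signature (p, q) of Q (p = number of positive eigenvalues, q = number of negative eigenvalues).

Symmetric row and column elimination reduces A to a congruent diagonal form with pivots 0, -4, 0, 0.
That gives 1 negative, 3 zero pivots.

(0, 1)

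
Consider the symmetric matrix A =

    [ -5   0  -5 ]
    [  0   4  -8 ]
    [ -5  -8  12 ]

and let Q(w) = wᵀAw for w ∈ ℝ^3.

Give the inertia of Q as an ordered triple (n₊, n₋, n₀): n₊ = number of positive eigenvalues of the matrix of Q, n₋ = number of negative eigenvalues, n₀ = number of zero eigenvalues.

(2, 1, 0)

Congruent diagonalization of A (simultaneous row and column reduction) yields pivots -5, 4, 1.
That gives 2 positive, 1 negative pivots.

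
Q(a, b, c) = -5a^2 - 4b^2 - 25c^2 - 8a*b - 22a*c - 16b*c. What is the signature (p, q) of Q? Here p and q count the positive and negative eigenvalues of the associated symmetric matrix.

(0, 2)

The symmetric matrix is A = [[-5, -4, -11], [-4, -4, -8], [-11, -8, -25]].
Applying the same elementary operations to the rows and columns of A produces a congruent diagonal matrix with entries -5, -4/5, 0.
That gives 2 negative, 1 zero pivots.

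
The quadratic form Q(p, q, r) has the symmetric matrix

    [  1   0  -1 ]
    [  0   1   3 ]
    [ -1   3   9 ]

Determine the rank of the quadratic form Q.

3

Applying the same elementary operations to the rows and columns of A produces a congruent diagonal matrix with entries 1, 1, -1.
So there are 2 positive, 1 negative pivots.
The rank is the number of nonzero pivots: 3.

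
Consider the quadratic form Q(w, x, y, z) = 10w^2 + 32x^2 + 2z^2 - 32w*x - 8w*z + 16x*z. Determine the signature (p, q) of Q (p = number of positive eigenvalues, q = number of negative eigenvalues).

(2, 0)

The symmetric matrix is A = [[10, -16, 0, -4], [-16, 32, 0, 8], [0, 0, 0, 0], [-4, 8, 0, 2]].
Applying the same elementary operations to the rows and columns of A produces a congruent diagonal matrix with entries 10, 32/5, 0, 0.
That gives 2 positive, 2 zero pivots.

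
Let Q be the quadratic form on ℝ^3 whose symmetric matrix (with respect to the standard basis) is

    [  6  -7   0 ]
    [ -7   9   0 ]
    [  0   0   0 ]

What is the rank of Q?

Row-reducing A symmetrically gives the diagonal entries 6, 5/6, 0.
That gives 2 positive, 1 zero pivots.
The rank is the number of nonzero pivots: 2.

2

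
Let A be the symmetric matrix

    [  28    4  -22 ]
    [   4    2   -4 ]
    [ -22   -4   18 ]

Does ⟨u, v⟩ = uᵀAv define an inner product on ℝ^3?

yes

Row-reducing A symmetrically gives the diagonal entries 28, 10/7, 1/5.
Counting signs: 3 positive.
Hence Q is positive definite.
⟨·,·⟩ is an inner product exactly when A is positive definite.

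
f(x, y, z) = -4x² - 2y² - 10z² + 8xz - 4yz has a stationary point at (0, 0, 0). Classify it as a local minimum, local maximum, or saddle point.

The Hessian at the origin is H = [[-8, 0, 8], [0, -4, -4], [8, -4, -20]].
Row-reducing H symmetrically gives the diagonal entries -8, -4, -8.
That gives 3 negative pivots.
H is negative definite, so the origin is a strict local maximum.

local maximum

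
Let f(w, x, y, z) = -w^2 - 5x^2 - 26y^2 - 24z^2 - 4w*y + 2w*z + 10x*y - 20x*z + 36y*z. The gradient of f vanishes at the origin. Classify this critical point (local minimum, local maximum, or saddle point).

local maximum

The Hessian at the origin is H = [[-2, 0, -4, 2], [0, -10, 10, -20], [-4, 10, -52, 36], [2, -20, 36, -48]].
Row-reducing H symmetrically gives the diagonal entries -2, -10, -34, -30/17.
Counting signs: 4 negative.
H is negative definite, so the origin is a strict local maximum.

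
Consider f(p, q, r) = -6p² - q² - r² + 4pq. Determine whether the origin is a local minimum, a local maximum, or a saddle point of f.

The Hessian at the origin is H = [[-12, 4, 0], [4, -2, 0], [0, 0, -2]].
Congruent diagonalization of H (simultaneous row and column reduction) yields pivots -12, -2/3, -2.
So there are 3 negative pivots.
H is negative definite, so the origin is a strict local maximum.

local maximum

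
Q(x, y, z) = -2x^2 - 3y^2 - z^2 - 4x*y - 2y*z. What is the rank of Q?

The associated matrix is A = [[-2, -2, 0], [-2, -3, -1], [0, -1, -1]].
Applying the same elementary operations to the rows and columns of A produces a congruent diagonal matrix with entries -2, -1, 0.
That gives 2 negative, 1 zero pivots.
The rank is the number of nonzero pivots: 2.

2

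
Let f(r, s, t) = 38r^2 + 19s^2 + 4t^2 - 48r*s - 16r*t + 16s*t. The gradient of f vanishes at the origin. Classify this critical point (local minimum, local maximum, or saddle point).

The Hessian at the origin is H = [[76, -48, -16], [-48, 38, 16], [-16, 16, 8]].
Congruent diagonalization of H (simultaneous row and column reduction) yields pivots 76, 146/19, 8/73.
Counting signs: 3 positive.
H is positive definite, so the origin is a strict local minimum.

local minimum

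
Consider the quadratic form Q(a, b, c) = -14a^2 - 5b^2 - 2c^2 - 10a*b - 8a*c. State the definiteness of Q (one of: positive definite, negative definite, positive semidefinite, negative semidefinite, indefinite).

Write A = [[-14, -5, -4], [-5, -5, 0], [-4, 0, -2]].
Row-reducing A symmetrically gives the diagonal entries -14, -45/14, -2/9.
Counting signs: 3 negative.
Hence Q is negative definite.

negative definite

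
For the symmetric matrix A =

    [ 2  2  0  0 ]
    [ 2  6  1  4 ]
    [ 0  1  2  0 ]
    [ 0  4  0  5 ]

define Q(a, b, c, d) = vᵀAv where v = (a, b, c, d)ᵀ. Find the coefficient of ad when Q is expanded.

The coefficient of ad is A[1,4] + A[4,1] = 2·0 = 0.

0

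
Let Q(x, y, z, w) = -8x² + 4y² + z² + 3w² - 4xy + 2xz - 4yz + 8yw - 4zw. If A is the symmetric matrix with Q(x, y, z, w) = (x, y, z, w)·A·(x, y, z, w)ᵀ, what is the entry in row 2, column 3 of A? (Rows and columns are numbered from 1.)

-2

The coefficient of y·z in Q is -4. For a symmetric A this equals A[2,3] + A[3,2] = 2·A[2,3].
So A[2,3] = -4/2 = -2.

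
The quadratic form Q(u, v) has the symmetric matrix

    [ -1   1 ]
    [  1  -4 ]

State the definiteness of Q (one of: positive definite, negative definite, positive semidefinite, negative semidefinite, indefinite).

negative definite

For the 2×2 matrix [[-1, 1], [1, -4]]: det = -1·-4 − (1)² = 3, trace = -5.
det > 0 so both eigenvalues share the sign of the trace; trace = -5 < 0 ⇒ both negative.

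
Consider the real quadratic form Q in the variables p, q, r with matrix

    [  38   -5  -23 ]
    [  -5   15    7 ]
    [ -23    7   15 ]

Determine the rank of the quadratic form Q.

Applying the same elementary operations to the rows and columns of A produces a congruent diagonal matrix with entries 38, 545/38, -12/545.
So there are 2 positive, 1 negative pivots.
The rank is the number of nonzero pivots: 3.

3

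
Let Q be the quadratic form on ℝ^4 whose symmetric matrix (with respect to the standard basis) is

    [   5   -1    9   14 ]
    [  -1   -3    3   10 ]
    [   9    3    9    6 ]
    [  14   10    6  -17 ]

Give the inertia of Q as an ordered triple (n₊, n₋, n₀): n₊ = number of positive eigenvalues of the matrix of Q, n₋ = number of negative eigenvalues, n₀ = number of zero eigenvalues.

(1, 2, 1)

Congruent diagonalization of A (simultaneous row and column reduction) yields pivots 5, -16/5, 0, -5.
Counting signs: 1 positive, 2 negative, 1 zero.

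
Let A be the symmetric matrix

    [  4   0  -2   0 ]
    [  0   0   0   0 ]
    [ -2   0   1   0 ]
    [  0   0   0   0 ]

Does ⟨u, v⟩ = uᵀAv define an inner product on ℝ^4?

no

Row-reducing A symmetrically gives the diagonal entries 4, 0, 0, 0.
Counting signs: 1 positive, 3 zero.
Hence Q is positive semidefinite.
⟨·,·⟩ is an inner product exactly when A is positive definite.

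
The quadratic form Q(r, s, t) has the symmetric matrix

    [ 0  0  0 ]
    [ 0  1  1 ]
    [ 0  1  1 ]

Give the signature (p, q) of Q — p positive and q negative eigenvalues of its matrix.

(1, 0)

Symmetric row and column elimination reduces A to a congruent diagonal form with pivots 0, 1, 0.
Counting signs: 1 positive, 2 zero.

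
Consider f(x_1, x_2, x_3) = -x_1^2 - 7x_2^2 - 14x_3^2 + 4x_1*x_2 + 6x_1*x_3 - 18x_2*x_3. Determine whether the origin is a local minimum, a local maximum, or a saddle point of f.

local maximum

The Hessian at the origin is H = [[-2, 4, 6], [4, -14, -18], [6, -18, -28]].
Row-reducing H symmetrically gives the diagonal entries -2, -6, -4.
So there are 3 negative pivots.
H is negative definite, so the origin is a strict local maximum.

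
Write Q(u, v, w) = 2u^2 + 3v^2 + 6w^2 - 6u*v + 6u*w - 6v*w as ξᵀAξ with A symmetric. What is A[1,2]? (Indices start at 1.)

-3

The coefficient of u·v in Q is -6. For a symmetric A this equals A[1,2] + A[2,1] = 2·A[1,2].
So A[1,2] = -6/2 = -3.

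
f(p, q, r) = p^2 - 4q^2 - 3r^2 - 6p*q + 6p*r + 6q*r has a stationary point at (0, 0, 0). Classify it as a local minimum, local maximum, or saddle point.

saddle point

The Hessian at the origin is H = [[2, -6, 6], [-6, -8, 6], [6, 6, -6]].
Symmetric row and column elimination reduces H to a congruent diagonal form with pivots 2, -26, -24/13.
So there are 1 positive, 2 negative pivots.
H is indefinite, so the origin is a saddle point.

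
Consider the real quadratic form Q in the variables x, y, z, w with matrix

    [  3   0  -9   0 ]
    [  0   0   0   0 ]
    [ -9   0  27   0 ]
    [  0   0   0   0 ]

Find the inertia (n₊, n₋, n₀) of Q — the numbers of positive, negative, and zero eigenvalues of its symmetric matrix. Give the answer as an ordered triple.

(1, 0, 3)

Applying the same elementary operations to the rows and columns of A produces a congruent diagonal matrix with entries 3, 0, 0, 0.
That gives 1 positive, 3 zero pivots.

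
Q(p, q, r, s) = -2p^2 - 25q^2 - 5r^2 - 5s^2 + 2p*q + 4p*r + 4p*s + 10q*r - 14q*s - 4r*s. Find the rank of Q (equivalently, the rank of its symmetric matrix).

Write A = [[-2, 1, 2, 2], [1, -25, 5, -7], [2, 5, -5, -2], [2, -7, -2, -5]].
An LDLᵀ factorisation of A has diagonal entries -2, -49/2, -75/49, -3/25.
That gives 4 negative pivots.
The rank is the number of nonzero pivots: 4.

4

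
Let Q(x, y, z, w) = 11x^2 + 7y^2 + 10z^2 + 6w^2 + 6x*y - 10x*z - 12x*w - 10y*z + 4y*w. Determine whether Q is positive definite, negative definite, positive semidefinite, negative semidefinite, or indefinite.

The symmetric matrix is A = [[11, 3, -5, -6], [3, 7, -5, 2], [-5, -5, 10, 0], [-6, 2, 0, 6]].
An LDLᵀ factorisation of A has diagonal entries 11, 68/11, 95/17, 10/19.
So there are 4 positive pivots.
Hence Q is positive definite.

positive definite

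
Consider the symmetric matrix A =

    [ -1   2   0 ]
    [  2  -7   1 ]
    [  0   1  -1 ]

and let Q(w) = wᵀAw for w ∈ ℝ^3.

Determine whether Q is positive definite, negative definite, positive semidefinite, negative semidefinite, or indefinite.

negative definite

Leading principal minors: Δ_1 = -1, Δ_2 = 3, Δ_3 = -2.
The signs alternate starting with Δ_1 < 0, so by Sylvester's criterion Q is negative definite.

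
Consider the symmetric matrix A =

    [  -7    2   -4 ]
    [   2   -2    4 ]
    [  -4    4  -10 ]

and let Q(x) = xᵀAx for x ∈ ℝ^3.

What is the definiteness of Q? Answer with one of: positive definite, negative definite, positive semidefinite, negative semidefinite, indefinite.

negative definite

An LDLᵀ factorisation of A has diagonal entries -7, -10/7, -2.
That gives 3 negative pivots.
Hence Q is negative definite.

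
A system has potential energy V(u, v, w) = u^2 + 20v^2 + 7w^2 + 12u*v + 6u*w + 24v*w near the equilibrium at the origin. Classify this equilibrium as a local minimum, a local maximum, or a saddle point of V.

saddle point

The Hessian at the origin is H = [[2, 12, 6], [12, 40, 24], [6, 24, 14]].
Applying the same elementary operations to the rows and columns of H produces a congruent diagonal matrix with entries 2, -32, 1/2.
That gives 2 positive, 1 negative pivots.
H is indefinite, so the origin is a saddle point.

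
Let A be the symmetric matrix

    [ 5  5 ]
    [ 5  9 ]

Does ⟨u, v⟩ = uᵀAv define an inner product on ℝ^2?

Leading principal minors: Δ_1 = 5, Δ_2 = 20.
All leading principal minors are positive, so by Sylvester's criterion Q is positive definite.
⟨·,·⟩ is an inner product exactly when A is positive definite.

yes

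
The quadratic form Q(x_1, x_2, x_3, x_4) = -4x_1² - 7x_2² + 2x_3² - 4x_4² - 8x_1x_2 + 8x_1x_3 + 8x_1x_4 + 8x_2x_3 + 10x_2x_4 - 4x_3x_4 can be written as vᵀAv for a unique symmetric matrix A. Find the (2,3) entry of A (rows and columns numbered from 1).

The coefficient of x_2·x_3 in Q is 8. For a symmetric A this equals A[2,3] + A[3,2] = 2·A[2,3].
So A[2,3] = 8/2 = 4.

4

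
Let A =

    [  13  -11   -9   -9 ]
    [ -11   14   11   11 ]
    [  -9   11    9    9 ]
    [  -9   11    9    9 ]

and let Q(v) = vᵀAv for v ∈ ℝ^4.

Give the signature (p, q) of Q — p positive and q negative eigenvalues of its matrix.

Applying the same elementary operations to the rows and columns of A produces a congruent diagonal matrix with entries 13, 61/13, 20/61, 0.
Counting signs: 3 positive, 1 zero.

(3, 0)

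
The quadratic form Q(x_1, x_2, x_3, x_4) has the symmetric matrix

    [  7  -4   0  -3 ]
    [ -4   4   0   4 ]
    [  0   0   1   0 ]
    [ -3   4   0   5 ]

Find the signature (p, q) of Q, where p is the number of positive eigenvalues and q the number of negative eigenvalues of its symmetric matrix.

(4, 0)

Applying the same elementary operations to the rows and columns of A produces a congruent diagonal matrix with entries 7, 12/7, 1, 2/3.
Counting signs: 4 positive.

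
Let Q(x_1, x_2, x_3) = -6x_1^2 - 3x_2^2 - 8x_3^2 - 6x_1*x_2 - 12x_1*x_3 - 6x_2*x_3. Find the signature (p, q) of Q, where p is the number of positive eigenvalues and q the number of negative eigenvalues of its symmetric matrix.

(0, 3)

The associated matrix is A = [[-6, -3, -6], [-3, -3, -3], [-6, -3, -8]].
Congruent diagonalization of A (simultaneous row and column reduction) yields pivots -6, -3/2, -2.
So there are 3 negative pivots.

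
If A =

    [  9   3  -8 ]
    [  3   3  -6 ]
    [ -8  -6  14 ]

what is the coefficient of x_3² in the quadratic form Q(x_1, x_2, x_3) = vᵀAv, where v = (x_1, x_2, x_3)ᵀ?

The coefficient of x_3² is the diagonal entry A[3,3] = 14.

14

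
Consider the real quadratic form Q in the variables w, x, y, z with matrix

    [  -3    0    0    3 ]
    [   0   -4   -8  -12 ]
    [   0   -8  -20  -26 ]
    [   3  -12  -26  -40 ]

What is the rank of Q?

3

Applying the same elementary operations to the rows and columns of A produces a congruent diagonal matrix with entries -3, -4, -4, 0.
That gives 3 negative, 1 zero pivots.
The rank is the number of nonzero pivots: 3.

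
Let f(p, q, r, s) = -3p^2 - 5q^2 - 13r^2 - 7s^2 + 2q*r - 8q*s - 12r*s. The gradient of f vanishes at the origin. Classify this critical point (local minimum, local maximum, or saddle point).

The Hessian at the origin is H = [[-6, 0, 0, 0], [0, -10, 2, -8], [0, 2, -26, -12], [0, -8, -12, -14]].
Row-reducing H symmetrically gives the diagonal entries -6, -10, -128/5, -3/8.
Counting signs: 4 negative.
H is negative definite, so the origin is a strict local maximum.

local maximum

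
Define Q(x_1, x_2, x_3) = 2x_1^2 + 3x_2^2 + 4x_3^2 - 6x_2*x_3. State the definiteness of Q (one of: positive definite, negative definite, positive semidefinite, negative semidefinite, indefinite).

positive definite

The symmetric matrix of Q is A = [[2, 0, 0], [0, 3, -3], [0, -3, 4]].
Leading principal minors: Δ_1 = 2, Δ_2 = 6, Δ_3 = 6.
All leading principal minors are positive, so by Sylvester's criterion Q is positive definite.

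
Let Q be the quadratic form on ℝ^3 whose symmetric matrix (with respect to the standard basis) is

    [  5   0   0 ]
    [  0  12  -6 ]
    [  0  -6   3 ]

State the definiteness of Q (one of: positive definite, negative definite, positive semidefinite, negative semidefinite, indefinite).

Applying the same elementary operations to the rows and columns of A produces a congruent diagonal matrix with entries 5, 12, 0.
That gives 2 positive, 1 zero pivots.
Hence Q is positive semidefinite.

positive semidefinite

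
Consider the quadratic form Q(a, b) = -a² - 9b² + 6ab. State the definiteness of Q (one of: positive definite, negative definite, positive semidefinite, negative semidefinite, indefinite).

The associated matrix is A = [[-1, 3], [3, -9]].
Row-reducing A symmetrically gives the diagonal entries -1, 0.
That gives 1 negative, 1 zero pivots.
Hence Q is negative semidefinite.

negative semidefinite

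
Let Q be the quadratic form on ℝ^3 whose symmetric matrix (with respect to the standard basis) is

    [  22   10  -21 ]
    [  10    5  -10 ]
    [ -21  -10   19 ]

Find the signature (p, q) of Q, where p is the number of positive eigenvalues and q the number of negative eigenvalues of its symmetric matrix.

(2, 1)

Symmetric row and column elimination reduces A to a congruent diagonal form with pivots 22, 5/11, -3/2.
So there are 2 positive, 1 negative pivots.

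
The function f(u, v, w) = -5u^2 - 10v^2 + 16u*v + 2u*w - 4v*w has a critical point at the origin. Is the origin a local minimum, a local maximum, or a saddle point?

saddle point

The Hessian at the origin is H = [[-10, 16, 2], [16, -20, -4], [2, -4, 0]].
Congruent diagonalization of H (simultaneous row and column reduction) yields pivots -10, 28/5, 2/7.
Counting signs: 2 positive, 1 negative.
H is indefinite, so the origin is a saddle point.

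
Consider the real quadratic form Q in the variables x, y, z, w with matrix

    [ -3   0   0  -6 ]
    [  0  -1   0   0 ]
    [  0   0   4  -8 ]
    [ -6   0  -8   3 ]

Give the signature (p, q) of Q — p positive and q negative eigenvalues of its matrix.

Row-reducing A symmetrically gives the diagonal entries -3, -1, 4, -1.
Counting signs: 1 positive, 3 negative.

(1, 3)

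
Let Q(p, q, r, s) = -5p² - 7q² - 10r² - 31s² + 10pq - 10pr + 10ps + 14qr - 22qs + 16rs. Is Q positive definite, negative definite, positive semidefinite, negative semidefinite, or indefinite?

The symmetric matrix of Q is A = [[-5, 5, -5, 5], [5, -7, 7, -11], [-5, 7, -10, 8], [5, -11, 8, -31]].
Leading principal minors: Δ_1 = -5, Δ_2 = 10, Δ_3 = -30, Δ_4 = 150.
The signs alternate starting with Δ_1 < 0, so by Sylvester's criterion Q is negative definite.

negative definite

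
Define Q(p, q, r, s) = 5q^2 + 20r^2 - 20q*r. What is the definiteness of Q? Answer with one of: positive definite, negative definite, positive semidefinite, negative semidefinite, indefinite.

positive semidefinite

Write A = [[0, 0, 0, 0], [0, 5, -10, 0], [0, -10, 20, 0], [0, 0, 0, 0]].
Row-reducing A symmetrically gives the diagonal entries 0, 5, 0, 0.
Counting signs: 1 positive, 3 zero.
Hence Q is positive semidefinite.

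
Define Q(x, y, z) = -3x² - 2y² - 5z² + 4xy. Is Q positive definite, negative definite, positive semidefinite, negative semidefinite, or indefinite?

negative definite

The symmetric matrix of Q is A = [[-3, 2, 0], [2, -2, 0], [0, 0, -5]].
Leading principal minors: Δ_1 = -3, Δ_2 = 2, Δ_3 = -10.
The signs alternate starting with Δ_1 < 0, so by Sylvester's criterion Q is negative definite.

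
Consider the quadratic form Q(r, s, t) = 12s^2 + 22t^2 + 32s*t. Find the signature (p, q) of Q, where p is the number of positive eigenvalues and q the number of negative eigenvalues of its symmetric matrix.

(2, 0)

The symmetric matrix is A = [[0, 0, 0], [0, 12, 16], [0, 16, 22]].
Congruent diagonalization of A (simultaneous row and column reduction) yields pivots 0, 12, 2/3.
Counting signs: 2 positive, 1 zero.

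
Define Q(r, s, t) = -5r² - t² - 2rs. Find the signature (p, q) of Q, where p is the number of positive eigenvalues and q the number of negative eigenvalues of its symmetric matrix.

(1, 2)

The symmetric matrix is A = [[-5, -1, 0], [-1, 0, 0], [0, 0, -1]].
Applying the same elementary operations to the rows and columns of A produces a congruent diagonal matrix with entries -5, 1/5, -1.
Counting signs: 1 positive, 2 negative.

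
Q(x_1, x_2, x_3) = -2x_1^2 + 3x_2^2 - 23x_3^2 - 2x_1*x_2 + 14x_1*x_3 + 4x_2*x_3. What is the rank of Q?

3

The associated matrix is A = [[-2, -1, 7], [-1, 3, 2], [7, 2, -23]].
An LDLᵀ factorisation of A has diagonal entries -2, 7/2, 6/7.
That gives 2 positive, 1 negative pivots.
The rank is the number of nonzero pivots: 3.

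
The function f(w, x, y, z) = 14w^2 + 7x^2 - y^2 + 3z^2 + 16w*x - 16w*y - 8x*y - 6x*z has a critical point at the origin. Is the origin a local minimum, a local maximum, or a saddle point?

The Hessian at the origin is H = [[28, 16, -16, 0], [16, 14, -8, -6], [-16, -8, -2, 0], [0, -6, 0, 6]].
Symmetric row and column elimination reduces H to a congruent diagonal form with pivots 28, 34/7, -194/17, -120/97.
So there are 2 positive, 2 negative pivots.
H is indefinite, so the origin is a saddle point.

saddle point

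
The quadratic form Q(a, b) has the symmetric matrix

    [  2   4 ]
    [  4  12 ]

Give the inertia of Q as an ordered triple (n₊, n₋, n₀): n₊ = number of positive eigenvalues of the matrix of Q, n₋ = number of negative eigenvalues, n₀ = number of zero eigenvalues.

(2, 0, 0)

Row-reducing A symmetrically gives the diagonal entries 2, 4.
Counting signs: 2 positive.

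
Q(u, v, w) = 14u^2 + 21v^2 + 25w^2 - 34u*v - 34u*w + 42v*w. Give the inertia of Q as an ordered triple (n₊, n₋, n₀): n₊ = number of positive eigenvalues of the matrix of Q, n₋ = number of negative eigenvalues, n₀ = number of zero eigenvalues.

(3, 0, 0)

Write A = [[14, -17, -17], [-17, 21, 21], [-17, 21, 25]].
An LDLᵀ factorisation of A has diagonal entries 14, 5/14, 4.
Counting signs: 3 positive.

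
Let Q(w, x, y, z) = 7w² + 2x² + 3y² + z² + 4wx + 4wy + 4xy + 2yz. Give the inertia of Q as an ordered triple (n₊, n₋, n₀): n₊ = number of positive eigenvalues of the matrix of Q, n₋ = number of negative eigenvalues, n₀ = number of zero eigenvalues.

Write A = [[7, 2, 2, 0], [2, 2, 2, 0], [2, 2, 3, 1], [0, 0, 1, 1]].
Applying the same elementary operations to the rows and columns of A produces a congruent diagonal matrix with entries 7, 10/7, 1, 0.
So there are 3 positive, 1 zero pivots.

(3, 0, 1)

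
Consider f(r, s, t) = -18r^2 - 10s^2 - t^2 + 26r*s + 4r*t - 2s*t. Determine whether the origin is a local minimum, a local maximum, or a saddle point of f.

local maximum

The Hessian at the origin is H = [[-36, 26, 4], [26, -20, -2], [4, -2, -2]].
Row-reducing H symmetrically gives the diagonal entries -36, -11/9, -10/11.
That gives 3 negative pivots.
H is negative definite, so the origin is a strict local maximum.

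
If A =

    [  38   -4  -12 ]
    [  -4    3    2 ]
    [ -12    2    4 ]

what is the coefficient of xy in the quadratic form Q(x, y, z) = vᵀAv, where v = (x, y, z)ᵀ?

The coefficient of xy is A[1,2] + A[2,1] = 2·(-4) = -8.

-8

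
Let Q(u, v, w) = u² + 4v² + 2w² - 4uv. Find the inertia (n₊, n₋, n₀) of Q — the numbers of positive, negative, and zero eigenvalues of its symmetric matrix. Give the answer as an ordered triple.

(2, 0, 1)

The associated matrix is A = [[1, -2, 0], [-2, 4, 0], [0, 0, 2]].
Row-reducing A symmetrically gives the diagonal entries 1, 0, 2.
So there are 2 positive, 1 zero pivots.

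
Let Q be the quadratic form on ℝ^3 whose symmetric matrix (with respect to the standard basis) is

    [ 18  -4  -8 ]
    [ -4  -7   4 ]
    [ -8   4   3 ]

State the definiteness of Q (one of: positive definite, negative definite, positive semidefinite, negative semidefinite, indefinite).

indefinite

Row-reducing A symmetrically gives the diagonal entries 18, -71/9, 5/71.
Counting signs: 2 positive, 1 negative.
Hence Q is indefinite.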